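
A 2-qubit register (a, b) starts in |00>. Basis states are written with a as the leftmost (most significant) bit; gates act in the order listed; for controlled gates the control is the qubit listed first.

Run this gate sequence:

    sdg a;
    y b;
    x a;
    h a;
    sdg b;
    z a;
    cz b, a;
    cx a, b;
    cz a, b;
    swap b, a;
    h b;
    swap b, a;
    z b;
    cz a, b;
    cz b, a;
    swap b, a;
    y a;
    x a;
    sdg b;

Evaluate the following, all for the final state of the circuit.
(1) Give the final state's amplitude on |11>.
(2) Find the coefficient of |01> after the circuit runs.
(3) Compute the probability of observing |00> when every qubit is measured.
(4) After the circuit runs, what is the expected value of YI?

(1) |11> carries amplitude 1/2 in the final state.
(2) |01> carries amplitude 1/2 in the final state.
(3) The probability of measuring |00> is 1/4.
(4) In the final state, YI has expectation 0.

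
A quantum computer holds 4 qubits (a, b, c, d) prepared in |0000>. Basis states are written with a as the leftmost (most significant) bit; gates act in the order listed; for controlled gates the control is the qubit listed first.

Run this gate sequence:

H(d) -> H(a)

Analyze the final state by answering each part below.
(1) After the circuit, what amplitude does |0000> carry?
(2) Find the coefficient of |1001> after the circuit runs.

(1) |0000> carries amplitude 1/2 in the final state.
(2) |1001> carries amplitude 1/2 in the final state.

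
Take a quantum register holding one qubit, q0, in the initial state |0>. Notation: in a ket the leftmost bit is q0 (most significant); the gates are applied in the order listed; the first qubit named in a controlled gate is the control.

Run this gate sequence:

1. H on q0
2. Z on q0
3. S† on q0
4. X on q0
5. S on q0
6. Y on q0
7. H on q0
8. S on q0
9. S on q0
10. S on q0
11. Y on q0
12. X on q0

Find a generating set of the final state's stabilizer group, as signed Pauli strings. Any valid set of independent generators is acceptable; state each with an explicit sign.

One valid set of independent stabilizer generators is -Z (any independent generating set of the same group is equally correct).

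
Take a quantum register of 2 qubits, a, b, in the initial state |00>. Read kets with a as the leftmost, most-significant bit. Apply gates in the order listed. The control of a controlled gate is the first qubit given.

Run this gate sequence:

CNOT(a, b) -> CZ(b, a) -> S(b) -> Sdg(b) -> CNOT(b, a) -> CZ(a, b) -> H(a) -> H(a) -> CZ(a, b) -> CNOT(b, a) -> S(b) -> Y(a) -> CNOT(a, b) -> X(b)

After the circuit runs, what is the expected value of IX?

In the final state, IX has expectation 0. Key observation: steps 4-11 multiply out to the identity, so the circuit reduces to the remaining gates.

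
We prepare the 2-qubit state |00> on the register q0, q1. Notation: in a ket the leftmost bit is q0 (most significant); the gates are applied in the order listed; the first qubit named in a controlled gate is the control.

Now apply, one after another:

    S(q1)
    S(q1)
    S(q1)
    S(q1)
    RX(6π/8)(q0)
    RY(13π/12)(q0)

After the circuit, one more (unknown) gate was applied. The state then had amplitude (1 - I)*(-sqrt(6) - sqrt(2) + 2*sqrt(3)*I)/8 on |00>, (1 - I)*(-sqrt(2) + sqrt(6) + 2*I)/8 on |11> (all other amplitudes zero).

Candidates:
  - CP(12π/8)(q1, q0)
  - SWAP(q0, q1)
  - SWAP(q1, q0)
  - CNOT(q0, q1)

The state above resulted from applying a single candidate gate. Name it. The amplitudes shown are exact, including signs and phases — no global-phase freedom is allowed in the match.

The unique candidate consistent with the amplitudes is CNOT(q0, q1). Key observation: the block from step 1 through step 4 cancels to the identity and can be dropped.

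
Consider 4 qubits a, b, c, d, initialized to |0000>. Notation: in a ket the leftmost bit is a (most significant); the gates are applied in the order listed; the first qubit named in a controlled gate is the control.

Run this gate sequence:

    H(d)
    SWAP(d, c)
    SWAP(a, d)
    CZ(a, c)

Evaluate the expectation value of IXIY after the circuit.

In the final state, IXIY has expectation 0.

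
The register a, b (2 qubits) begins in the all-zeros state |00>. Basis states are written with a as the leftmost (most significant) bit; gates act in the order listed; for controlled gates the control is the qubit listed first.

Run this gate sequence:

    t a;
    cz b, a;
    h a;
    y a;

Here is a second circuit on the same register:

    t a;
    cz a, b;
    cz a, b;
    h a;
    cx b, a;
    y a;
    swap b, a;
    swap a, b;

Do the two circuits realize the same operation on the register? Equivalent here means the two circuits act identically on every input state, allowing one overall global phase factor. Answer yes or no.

Yes: on every input state the two circuits agree up to one overall phase factor.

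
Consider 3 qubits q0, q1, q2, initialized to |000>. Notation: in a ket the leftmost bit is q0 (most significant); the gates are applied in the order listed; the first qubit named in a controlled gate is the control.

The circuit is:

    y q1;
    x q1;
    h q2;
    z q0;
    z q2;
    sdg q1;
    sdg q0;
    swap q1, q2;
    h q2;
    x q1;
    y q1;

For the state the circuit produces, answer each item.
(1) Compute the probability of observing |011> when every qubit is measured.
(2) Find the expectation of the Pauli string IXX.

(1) A full measurement returns |011> with probability 1/4.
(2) The observable IXX averages to 1.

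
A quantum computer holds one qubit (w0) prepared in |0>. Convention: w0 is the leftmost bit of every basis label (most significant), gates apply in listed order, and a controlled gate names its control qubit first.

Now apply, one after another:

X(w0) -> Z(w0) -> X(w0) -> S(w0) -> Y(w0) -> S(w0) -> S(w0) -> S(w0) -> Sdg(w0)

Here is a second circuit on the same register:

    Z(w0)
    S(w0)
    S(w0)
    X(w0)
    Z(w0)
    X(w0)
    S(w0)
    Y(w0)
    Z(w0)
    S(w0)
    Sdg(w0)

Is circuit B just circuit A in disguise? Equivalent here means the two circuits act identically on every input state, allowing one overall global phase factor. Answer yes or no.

Yes — the two circuits implement the same unitary up to a global phase.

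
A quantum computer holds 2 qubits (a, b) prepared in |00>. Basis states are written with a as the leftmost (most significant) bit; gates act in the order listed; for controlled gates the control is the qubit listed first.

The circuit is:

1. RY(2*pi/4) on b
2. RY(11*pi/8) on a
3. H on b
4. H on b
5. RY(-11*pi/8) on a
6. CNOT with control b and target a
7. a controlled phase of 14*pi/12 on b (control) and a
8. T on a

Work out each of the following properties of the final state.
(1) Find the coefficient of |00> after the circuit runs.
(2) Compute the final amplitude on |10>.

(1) The final state's coefficient on |00> equals sqrt(2)/2. Key observation: steps 2-5 multiply out to the identity, so the circuit reduces to the remaining gates.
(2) The final state's coefficient on |10> equals 0.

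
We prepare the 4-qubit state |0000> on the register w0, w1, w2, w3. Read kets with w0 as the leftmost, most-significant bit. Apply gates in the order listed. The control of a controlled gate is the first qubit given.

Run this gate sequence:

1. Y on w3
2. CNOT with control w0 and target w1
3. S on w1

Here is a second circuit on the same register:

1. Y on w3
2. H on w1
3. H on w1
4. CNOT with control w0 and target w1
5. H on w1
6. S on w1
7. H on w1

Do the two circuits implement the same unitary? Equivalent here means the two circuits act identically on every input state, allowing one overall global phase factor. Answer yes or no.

No, they are not equivalent — no single phase factor reconciles the two unitaries.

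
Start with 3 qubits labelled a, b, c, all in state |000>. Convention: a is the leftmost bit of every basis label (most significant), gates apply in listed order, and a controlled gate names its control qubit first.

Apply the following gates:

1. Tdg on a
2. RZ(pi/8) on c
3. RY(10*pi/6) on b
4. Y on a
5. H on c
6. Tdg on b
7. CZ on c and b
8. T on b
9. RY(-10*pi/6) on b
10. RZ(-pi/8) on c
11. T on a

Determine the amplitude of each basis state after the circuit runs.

The resulting statevector has amplitude 0 on |000>, 0 on |001>, 0 on |010>, 0 on |011>, sqrt(2)*exp(3*I*pi/4)/2 on |100>, sqrt(2)*exp(5*I*pi/8)/4 on |101>, 0 on |110>, sqrt(6)*exp(5*I*pi/8)/4 on |111>.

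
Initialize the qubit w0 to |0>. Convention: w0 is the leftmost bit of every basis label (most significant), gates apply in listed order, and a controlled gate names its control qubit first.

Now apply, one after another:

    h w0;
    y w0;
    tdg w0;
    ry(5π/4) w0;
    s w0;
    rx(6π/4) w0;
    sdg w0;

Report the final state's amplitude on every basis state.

After the circuit, the state carries amplitude -I*sqrt(sqrt(2) + 2)/4 - I*sqrt(2 - sqrt(2))/4 - sqrt(2 - sqrt(2))*exp(I*pi/4)/4 + sqrt(sqrt(2) + 2)*exp(I*pi/4)/4 on |0>, -I*sqrt(2 - sqrt(2))/4 + sqrt(2 - sqrt(2))*exp(I*pi/4)/4 + sqrt(sqrt(2) + 2)*exp(I*pi/4)/4 + I*sqrt(sqrt(2) + 2)/4 on |1>.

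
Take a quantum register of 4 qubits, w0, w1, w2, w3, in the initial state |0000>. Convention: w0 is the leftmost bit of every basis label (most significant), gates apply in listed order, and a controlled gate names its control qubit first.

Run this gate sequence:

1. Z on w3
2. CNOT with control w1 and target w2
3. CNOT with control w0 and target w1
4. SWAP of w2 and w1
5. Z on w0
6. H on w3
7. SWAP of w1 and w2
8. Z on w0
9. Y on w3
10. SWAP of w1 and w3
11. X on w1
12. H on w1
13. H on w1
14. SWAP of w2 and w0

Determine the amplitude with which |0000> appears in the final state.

The final state's coefficient on |0000> equals sqrt(2)*I/2. Key observation: steps 12-13 multiply out to the identity, so the circuit reduces to the remaining gates.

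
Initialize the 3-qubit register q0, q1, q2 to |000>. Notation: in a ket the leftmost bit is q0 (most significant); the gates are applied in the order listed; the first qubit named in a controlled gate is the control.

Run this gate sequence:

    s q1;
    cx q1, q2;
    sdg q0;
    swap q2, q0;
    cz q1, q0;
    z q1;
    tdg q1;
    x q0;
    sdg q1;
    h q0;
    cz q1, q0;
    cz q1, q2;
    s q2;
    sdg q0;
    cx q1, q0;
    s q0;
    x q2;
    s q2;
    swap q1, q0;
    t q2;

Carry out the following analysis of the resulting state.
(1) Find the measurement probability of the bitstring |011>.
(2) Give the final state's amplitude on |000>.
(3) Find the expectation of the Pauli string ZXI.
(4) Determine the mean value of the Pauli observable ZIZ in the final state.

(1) Outcome |011> occurs with probability 1/2.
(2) The amplitude on |000> is 0.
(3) The observable ZXI averages to -1.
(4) The observable ZIZ averages to -1.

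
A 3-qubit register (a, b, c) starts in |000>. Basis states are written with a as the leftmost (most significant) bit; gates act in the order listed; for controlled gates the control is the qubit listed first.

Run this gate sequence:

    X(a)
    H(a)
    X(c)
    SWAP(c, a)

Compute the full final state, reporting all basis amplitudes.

The resulting statevector has amplitude sqrt(2)/2 on |100>, -sqrt(2)/2 on |101>, and 0 on every other basis state.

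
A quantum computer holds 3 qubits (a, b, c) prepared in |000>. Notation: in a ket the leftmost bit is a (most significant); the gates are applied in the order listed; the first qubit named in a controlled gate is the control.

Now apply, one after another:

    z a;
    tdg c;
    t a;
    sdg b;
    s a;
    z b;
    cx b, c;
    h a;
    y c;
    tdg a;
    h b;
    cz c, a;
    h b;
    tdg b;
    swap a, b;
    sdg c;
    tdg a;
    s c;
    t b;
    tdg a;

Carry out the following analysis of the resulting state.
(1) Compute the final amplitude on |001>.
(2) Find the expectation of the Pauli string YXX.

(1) The amplitude on |001> is sqrt(2)*I/2.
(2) In the final state, YXX has expectation 0.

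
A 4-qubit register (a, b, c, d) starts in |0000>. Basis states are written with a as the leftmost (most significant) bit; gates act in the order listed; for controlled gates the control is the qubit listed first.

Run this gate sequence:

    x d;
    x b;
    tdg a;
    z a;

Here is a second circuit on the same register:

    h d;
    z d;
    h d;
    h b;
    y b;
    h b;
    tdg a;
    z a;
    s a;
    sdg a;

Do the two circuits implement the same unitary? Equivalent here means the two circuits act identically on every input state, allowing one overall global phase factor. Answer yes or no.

No, they are not equivalent — no single phase factor reconciles the two unitaries.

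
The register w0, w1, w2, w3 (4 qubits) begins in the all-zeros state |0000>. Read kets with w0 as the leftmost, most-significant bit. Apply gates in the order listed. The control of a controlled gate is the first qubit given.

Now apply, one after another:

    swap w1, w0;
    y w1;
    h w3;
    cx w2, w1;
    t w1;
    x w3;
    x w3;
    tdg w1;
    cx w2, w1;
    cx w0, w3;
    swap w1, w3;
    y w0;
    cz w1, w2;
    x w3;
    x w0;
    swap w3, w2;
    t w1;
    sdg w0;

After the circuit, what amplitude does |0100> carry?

The amplitude on |0100> is -sqrt(2)*exp(I*pi/4)/2. Key observation: the block from step 4 through step 9 cancels to the identity and can be dropped.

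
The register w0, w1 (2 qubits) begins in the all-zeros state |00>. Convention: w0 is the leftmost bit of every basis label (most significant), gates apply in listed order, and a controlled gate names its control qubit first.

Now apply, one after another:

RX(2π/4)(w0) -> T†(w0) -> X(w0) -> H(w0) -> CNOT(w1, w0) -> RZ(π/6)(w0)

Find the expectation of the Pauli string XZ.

The expectation value of XZ is sqrt(2)/4.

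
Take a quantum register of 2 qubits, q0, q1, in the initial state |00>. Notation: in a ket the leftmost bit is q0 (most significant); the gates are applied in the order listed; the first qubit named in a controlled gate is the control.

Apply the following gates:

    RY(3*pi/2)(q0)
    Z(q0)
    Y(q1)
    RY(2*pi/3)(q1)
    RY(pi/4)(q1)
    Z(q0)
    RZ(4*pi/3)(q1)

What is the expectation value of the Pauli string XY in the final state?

The expectation value of XY is -3*sqrt(2)/8 + sqrt(6)/8.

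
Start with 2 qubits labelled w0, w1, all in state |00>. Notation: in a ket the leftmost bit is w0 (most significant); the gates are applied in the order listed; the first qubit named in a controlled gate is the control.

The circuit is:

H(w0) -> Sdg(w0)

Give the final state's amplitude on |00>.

The final state's coefficient on |00> equals sqrt(2)/2.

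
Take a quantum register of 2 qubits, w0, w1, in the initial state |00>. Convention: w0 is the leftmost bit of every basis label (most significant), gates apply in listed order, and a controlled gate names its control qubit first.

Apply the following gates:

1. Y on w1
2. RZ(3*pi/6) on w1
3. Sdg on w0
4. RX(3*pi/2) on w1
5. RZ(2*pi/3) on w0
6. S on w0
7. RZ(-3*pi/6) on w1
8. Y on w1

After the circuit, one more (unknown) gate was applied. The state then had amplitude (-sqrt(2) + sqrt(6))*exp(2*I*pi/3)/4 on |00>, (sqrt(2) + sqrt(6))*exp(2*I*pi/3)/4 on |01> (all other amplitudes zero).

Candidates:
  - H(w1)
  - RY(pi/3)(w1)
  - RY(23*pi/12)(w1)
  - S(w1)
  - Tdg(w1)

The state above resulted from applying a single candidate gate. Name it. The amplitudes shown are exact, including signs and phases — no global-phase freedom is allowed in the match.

The unique candidate consistent with the amplitudes is RY(pi/3)(w1).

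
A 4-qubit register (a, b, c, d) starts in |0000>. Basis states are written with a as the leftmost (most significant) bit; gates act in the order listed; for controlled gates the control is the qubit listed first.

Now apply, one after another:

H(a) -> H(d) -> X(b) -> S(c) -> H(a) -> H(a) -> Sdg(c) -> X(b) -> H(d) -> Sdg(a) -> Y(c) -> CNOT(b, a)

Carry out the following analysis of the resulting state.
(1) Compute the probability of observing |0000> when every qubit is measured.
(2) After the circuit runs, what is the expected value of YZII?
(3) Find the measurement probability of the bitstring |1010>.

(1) The probability of measuring |0000> is 0. Key observation: the block from step 2 through step 9 cancels to the identity and can be dropped.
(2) In the final state, YZII has expectation -1.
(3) A full measurement returns |1010> with probability 1/2.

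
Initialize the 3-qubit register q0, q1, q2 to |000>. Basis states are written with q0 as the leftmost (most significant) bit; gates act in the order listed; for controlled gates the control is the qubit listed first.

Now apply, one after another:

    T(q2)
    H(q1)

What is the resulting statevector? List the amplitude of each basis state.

The final amplitudes are sqrt(2)/2 on |000>, sqrt(2)/2 on |010>, and 0 on every other basis state.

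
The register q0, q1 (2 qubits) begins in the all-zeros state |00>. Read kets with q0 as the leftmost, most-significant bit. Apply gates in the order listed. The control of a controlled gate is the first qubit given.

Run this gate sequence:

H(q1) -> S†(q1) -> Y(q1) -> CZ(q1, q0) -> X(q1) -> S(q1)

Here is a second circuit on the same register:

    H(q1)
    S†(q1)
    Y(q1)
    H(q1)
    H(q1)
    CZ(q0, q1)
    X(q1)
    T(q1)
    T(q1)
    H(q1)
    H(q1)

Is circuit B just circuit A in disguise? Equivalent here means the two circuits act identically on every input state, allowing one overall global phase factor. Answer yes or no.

Yes, they are equivalent — the unitaries differ by at most a global phase.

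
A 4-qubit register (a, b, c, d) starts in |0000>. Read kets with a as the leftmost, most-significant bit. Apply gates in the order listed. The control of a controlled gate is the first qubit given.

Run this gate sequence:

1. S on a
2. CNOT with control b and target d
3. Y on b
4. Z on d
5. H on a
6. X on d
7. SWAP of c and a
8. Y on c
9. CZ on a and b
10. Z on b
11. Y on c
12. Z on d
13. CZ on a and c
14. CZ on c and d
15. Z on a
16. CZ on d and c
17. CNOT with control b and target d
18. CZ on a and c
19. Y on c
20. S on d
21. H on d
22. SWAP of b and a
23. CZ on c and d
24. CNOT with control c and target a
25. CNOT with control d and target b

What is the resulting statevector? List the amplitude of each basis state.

The final amplitudes are -1/2 on |0010>, 1/2 on |0111>, 1/2 on |1000>, 1/2 on |1101>, and 0 on every other basis state.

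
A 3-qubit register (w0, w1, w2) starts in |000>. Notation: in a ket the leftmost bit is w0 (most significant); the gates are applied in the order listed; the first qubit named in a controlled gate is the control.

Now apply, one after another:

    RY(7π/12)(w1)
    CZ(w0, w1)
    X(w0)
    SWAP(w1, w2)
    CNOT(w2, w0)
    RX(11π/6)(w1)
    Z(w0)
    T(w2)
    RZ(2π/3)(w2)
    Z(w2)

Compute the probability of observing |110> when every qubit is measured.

A full measurement returns |110> with probability -3*sqrt(6)/32 - sqrt(3)/8 + 5*sqrt(2)/32 + 1/4.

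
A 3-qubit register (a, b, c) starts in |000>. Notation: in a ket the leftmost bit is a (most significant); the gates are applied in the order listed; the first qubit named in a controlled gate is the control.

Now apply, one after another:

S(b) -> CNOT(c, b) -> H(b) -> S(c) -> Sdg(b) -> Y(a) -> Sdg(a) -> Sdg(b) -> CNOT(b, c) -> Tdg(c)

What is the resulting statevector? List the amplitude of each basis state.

The final amplitudes are sqrt(2)/2 on |100>, sqrt(2)*exp(3*I*pi/4)/2 on |111>, and 0 on every other basis state.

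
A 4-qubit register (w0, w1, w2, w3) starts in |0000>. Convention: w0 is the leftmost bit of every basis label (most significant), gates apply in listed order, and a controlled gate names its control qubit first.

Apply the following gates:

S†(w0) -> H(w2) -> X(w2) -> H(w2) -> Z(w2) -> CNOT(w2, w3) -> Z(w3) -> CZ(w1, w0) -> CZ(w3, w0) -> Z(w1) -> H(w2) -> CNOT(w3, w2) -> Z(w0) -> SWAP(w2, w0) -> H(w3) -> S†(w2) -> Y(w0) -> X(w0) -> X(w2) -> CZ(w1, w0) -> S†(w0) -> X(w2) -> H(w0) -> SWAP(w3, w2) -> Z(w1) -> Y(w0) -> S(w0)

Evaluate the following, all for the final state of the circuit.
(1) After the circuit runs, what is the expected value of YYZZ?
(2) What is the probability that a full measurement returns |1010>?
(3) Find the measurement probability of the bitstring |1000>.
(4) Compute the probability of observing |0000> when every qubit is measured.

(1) The expectation value of YYZZ is 0.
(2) A full measurement returns |1010> with probability 1/4.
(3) The probability of measuring |1000> is 1/4.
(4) Outcome |0000> occurs with probability 1/4.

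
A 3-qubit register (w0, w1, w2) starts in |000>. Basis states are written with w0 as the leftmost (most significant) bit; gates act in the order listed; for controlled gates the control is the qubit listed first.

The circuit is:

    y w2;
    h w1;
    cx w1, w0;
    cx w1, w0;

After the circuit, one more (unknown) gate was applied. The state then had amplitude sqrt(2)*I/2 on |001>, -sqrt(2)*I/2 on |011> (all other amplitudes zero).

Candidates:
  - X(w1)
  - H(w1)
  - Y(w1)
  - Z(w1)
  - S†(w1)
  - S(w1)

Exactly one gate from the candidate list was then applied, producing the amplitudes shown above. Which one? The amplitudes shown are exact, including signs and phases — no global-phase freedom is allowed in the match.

It was Z(w1) that produced the state shown. Key observation: the block from step 3 through step 4 cancels to the identity and can be dropped.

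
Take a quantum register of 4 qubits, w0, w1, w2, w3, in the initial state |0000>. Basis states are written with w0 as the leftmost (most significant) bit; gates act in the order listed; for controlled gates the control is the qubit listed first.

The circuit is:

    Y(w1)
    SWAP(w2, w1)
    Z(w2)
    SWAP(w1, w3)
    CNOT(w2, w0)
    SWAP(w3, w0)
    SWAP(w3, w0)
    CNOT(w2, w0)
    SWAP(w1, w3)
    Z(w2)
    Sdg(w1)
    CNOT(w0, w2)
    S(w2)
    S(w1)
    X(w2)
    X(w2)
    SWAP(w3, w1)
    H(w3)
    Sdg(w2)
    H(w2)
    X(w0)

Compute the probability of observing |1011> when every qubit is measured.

Outcome |1011> occurs with probability 1/4. Key observation: steps 3-10 multiply out to the identity, so the circuit reduces to the remaining gates.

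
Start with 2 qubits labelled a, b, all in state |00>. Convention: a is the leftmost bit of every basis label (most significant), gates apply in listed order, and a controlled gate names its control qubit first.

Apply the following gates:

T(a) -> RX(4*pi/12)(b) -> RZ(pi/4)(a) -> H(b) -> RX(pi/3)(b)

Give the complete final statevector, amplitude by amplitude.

The final amplitudes are (-2*sqrt(2) + sqrt(6)*I)*exp(7*I*pi/8)/4 on |00>, -sqrt(2)*exp(7*I*pi/8)/4 on |01>, 0 on |10>, 0 on |11>.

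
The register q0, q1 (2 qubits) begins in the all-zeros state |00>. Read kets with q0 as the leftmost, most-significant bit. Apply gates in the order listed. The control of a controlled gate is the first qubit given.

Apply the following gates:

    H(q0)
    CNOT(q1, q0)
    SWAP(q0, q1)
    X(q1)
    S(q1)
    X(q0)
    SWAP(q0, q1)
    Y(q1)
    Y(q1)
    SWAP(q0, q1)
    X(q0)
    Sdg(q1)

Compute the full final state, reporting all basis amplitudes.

After the circuit, the state carries amplitude sqrt(2)/2 on |00>, sqrt(2)/2 on |01>, 0 on |10>, 0 on |11>. Key observation: steps 5-12 multiply out to the identity, so the circuit reduces to the remaining gates.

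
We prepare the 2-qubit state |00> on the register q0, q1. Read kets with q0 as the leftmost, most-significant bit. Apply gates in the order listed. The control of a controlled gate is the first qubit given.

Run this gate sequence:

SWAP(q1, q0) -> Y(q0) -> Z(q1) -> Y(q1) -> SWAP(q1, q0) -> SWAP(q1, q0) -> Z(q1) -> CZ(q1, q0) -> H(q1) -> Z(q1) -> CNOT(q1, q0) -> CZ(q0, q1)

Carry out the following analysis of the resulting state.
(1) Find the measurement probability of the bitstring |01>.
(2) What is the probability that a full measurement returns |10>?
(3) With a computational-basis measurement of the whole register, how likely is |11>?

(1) Outcome |01> occurs with probability 1/2.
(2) A full measurement returns |10> with probability 1/2.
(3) A full measurement returns |11> with probability 0.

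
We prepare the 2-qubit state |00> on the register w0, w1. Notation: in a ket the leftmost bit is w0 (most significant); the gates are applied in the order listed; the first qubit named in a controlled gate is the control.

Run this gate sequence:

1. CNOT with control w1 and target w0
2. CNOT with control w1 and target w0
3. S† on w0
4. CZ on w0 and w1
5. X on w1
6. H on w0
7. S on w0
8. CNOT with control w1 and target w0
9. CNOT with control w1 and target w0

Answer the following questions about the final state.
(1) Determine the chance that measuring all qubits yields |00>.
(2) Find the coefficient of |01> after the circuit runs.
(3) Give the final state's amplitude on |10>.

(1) The probability of measuring |00> is 0.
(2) The amplitude on |01> is sqrt(2)/2.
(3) The amplitude on |10> is 0.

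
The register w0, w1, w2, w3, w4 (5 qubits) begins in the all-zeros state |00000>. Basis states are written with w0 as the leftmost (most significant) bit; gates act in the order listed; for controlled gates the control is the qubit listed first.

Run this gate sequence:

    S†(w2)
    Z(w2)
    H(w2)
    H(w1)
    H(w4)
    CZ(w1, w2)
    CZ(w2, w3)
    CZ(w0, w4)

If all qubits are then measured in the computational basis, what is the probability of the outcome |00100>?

A full measurement returns |00100> with probability 1/8.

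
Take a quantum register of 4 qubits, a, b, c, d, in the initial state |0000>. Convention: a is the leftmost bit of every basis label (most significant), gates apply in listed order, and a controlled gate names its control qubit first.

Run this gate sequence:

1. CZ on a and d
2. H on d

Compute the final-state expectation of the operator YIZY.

The expectation value of YIZY is 0.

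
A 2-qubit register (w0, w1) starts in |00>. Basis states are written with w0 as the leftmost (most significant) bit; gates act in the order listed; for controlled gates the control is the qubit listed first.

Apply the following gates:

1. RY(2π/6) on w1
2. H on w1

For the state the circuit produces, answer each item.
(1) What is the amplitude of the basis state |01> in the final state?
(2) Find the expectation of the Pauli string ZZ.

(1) The amplitude on |01> is -sqrt(2)/4 + sqrt(6)/4.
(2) The observable ZZ averages to sqrt(3)/2.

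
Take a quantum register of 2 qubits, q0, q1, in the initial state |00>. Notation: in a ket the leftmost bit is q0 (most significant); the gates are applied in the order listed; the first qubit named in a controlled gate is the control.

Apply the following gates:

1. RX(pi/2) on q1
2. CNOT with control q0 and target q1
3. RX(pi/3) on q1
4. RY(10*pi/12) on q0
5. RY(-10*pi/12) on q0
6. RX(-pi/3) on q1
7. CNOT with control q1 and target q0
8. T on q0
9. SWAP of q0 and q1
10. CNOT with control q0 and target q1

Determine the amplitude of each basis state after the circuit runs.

The resulting statevector has amplitude sqrt(2)/2 on |00>, 0 on |01>, -sqrt(2)*exp(3*I*pi/4)/2 on |10>, 0 on |11>. Key observation: gates 3-6 undo each other exactly, leaving only the rest of the circuit to track.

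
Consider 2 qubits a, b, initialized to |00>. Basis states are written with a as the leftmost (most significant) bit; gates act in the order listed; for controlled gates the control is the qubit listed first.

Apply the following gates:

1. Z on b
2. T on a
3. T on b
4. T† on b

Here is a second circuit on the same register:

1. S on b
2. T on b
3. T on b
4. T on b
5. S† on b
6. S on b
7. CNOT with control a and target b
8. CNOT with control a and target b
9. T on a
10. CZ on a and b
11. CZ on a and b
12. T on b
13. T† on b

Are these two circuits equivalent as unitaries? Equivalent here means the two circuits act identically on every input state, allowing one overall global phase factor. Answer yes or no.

No, they are not equivalent — no single phase factor reconciles the two unitaries.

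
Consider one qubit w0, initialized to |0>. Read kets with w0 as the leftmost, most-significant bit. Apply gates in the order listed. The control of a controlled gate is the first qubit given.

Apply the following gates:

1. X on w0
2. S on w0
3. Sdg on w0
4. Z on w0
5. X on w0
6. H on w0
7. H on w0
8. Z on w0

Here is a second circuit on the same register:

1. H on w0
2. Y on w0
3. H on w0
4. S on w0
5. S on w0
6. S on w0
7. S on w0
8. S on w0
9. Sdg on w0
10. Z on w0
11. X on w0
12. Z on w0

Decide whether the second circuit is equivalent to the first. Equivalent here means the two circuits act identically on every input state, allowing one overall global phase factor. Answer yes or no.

No, they are not equivalent — no single phase factor reconciles the two unitaries.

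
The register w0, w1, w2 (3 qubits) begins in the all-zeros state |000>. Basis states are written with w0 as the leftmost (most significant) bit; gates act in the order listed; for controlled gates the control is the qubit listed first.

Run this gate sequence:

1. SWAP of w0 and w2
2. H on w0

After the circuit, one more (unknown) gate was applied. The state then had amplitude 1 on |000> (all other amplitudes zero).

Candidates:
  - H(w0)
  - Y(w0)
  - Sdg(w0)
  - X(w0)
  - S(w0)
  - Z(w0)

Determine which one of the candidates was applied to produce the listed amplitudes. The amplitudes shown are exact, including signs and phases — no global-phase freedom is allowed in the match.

The unique candidate consistent with the amplitudes is H(w0).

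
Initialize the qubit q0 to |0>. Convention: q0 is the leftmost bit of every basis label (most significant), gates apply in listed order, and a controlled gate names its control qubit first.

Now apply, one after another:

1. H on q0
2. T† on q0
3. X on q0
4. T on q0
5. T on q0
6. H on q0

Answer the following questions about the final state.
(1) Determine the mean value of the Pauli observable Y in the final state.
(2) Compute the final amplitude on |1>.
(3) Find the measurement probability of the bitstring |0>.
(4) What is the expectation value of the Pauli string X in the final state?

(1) The expectation value of Y is -sqrt(2)/2.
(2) The final state's coefficient on |1> equals -I/2 - exp(3*I*pi/4)/2.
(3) A full measurement returns |0> with probability 1/2 - sqrt(2)/4.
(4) In the final state, X has expectation 0.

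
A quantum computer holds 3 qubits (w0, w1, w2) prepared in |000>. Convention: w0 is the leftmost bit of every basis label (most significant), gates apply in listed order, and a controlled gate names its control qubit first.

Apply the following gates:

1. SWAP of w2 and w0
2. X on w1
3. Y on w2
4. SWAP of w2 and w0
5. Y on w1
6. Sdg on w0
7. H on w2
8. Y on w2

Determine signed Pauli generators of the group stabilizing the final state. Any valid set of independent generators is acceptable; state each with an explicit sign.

The final state is stabilized by the group generated by -IIX, -ZII, +IZI; other independent generating sets are equally valid.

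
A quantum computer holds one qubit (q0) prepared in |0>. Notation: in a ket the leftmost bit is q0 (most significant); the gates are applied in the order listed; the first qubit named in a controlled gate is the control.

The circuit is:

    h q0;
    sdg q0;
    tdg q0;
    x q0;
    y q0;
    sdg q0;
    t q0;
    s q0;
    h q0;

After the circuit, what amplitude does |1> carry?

|1> carries amplitude -1/2 - I/2 in the final state.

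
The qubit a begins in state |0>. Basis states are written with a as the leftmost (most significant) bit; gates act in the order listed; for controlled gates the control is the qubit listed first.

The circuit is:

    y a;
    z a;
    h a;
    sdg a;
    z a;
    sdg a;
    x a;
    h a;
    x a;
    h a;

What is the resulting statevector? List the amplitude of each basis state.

After the circuit, the state carries amplitude sqrt(2)*I/2 on |0>, sqrt(2)*I/2 on |1>.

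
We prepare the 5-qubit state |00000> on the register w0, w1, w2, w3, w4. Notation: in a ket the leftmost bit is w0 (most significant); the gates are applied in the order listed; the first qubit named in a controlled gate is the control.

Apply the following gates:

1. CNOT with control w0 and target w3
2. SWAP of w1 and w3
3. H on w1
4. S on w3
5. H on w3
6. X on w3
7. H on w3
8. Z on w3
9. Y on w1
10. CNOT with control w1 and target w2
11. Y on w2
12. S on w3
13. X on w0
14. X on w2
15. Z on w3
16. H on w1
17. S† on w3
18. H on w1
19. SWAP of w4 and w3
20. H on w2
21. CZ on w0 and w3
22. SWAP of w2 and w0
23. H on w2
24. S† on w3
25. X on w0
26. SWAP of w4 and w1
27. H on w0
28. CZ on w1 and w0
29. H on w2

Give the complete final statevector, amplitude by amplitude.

The resulting statevector has amplitude sqrt(2)/2 on |00100>, -sqrt(2)/2 on |10101>, and 0 on every other basis state. Key observation: gates 5-8 undo each other exactly, leaving only the rest of the circuit to track.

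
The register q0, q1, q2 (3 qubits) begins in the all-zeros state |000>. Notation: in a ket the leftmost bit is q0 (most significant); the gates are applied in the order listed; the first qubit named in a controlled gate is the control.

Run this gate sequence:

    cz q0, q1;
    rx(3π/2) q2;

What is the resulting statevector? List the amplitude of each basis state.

After the circuit, the state carries amplitude -sqrt(2)/2 on |000>, -sqrt(2)*I/2 on |001>, and 0 on every other basis state.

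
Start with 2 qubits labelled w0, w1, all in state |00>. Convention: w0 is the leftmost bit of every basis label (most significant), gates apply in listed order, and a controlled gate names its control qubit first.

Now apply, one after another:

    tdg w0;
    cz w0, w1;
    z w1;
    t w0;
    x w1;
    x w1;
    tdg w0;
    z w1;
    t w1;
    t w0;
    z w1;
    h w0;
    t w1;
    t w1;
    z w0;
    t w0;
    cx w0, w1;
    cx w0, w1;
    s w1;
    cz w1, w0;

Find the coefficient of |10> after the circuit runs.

The amplitude on |10> is -sqrt(2)*exp(I*pi/4)/2.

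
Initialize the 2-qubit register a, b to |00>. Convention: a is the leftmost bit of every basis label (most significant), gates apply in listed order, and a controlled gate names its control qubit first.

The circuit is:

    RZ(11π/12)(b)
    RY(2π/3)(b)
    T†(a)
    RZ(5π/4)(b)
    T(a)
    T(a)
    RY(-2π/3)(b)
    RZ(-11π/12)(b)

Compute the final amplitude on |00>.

The amplitude on |00> is (-1 + 3*exp(I*pi/4))*exp(3*I*pi/8)/4.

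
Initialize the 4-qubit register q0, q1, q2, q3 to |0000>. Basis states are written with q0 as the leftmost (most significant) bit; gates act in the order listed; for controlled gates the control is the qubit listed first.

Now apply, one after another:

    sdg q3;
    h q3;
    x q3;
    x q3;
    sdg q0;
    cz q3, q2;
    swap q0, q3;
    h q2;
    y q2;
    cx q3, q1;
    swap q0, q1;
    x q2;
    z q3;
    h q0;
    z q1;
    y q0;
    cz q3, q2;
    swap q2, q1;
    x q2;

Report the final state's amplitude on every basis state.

After the circuit, the state carries amplitude -sqrt(2)/4 on |0000>, 0 on |0001>, sqrt(2)/4 on |0010>, 0 on |0011>, sqrt(2)/4 on |0100>, 0 on |0101>, -sqrt(2)/4 on |0110>, 0 on |0111>, sqrt(2)/4 on |1000>, 0 on |1001>, -sqrt(2)/4 on |1010>, 0 on |1011>, -sqrt(2)/4 on |1100>, 0 on |1101>, sqrt(2)/4 on |1110>, 0 on |1111>. Key observation: gates 3-4 undo each other exactly, leaving only the rest of the circuit to track.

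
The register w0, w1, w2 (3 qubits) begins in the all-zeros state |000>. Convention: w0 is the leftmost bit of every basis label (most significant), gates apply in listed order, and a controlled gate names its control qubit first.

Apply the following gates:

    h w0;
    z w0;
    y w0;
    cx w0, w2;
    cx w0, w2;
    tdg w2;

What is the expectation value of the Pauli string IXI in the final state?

The observable IXI averages to 0. Key observation: steps 4-5 multiply out to the identity, so the circuit reduces to the remaining gates.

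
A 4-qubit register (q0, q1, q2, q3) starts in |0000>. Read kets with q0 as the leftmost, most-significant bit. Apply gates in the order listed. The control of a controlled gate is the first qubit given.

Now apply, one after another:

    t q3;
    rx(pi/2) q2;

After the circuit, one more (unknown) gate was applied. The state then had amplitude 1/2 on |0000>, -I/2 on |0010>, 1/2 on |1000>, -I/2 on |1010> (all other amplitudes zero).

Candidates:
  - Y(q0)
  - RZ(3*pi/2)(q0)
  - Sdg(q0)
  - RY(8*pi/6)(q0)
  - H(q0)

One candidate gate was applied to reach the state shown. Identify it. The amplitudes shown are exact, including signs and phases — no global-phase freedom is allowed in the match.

It was H(q0) that produced the state shown.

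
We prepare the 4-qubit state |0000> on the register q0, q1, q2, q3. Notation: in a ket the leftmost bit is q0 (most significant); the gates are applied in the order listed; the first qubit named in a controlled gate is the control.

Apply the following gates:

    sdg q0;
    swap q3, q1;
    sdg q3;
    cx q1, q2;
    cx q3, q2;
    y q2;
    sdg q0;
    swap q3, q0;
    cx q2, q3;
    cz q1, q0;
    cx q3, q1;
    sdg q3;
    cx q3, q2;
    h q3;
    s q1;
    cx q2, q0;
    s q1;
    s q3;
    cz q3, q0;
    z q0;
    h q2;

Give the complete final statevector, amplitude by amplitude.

After the circuit, the state carries amplitude -1/2 on |0100>, I/2 on |0101>, -1/2 on |0110>, I/2 on |0111>, and 0 on every other basis state.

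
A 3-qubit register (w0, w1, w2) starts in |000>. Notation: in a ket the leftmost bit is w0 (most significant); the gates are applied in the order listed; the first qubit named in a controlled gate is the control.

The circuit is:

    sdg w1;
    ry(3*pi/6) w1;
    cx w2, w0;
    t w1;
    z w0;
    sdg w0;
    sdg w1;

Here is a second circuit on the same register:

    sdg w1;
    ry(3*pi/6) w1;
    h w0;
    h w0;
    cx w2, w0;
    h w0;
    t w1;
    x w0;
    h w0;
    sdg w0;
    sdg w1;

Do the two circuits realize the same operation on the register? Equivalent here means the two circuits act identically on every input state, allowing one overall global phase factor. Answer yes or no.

Yes, they are equivalent — the unitaries differ by at most a global phase.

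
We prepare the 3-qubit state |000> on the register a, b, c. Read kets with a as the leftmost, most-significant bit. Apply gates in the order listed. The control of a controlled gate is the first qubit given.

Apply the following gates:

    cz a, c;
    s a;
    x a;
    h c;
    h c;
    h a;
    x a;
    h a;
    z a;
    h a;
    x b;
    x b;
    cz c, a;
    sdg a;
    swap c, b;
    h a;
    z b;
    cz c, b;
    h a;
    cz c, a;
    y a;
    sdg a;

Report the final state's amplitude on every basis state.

The final amplitudes are sqrt(2)/2 on |000>, sqrt(2)/2 on |100>, and 0 on every other basis state. Key observation: gates 6-9 undo each other exactly, leaving only the rest of the circuit to track.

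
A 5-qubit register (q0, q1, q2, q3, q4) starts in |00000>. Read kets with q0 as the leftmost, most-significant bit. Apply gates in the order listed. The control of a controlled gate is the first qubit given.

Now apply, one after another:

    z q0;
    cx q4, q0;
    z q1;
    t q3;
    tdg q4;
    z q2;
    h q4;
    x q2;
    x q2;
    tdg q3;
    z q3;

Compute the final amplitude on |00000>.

The amplitude on |00000> is sqrt(2)/2.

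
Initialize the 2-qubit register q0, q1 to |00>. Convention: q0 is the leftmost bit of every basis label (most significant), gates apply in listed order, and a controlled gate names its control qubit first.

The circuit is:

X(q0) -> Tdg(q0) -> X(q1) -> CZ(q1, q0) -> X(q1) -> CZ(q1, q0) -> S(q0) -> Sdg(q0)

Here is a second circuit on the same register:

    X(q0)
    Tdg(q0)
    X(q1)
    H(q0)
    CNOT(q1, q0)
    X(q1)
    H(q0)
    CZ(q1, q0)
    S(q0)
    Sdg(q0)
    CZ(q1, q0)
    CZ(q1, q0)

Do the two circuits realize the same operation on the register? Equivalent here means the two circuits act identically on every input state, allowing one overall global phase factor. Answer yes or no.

Yes, they are equivalent — the unitaries differ by at most a global phase.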